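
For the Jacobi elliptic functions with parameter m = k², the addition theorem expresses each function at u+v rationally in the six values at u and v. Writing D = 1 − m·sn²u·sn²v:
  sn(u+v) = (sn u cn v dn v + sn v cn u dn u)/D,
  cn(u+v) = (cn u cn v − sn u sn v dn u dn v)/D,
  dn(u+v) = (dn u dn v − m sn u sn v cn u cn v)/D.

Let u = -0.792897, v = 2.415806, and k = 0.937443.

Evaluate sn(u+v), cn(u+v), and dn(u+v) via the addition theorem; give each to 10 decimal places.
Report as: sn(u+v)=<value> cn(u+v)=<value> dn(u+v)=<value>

sn u = -0.6664784054432047, cn u = 0.7455243356711324, dn u = 0.7807964262240029
sn v = 0.9996837848617487, cn v = 0.02514617832770791, dn v = 0.3489359729403904
m = k² = 0.878799378249
D = 1 − m·sn²u·sn²v = 0.6098898937196005
sn(u+v) = (sn u·cn v·dn v + sn v·cn u·dn u)/D = 0.5760707150043737/0.6098898937196005 = 0.944548714344207
cn(u+v) = (cn u·cn v − sn u·sn v·dn u·dn v)/D = 0.2002703517140149/0.6098898937196005 = 0.3283713237033734
dn(u+v) = (dn u·dn v − m·sn u·sn v·cn u·cn v)/D = 0.2834246730845236/0.6098898937196005 = 0.4647144935555029

sn(u+v)=0.9445487143 cn(u+v)=0.3283713237 dn(u+v)=0.4647144936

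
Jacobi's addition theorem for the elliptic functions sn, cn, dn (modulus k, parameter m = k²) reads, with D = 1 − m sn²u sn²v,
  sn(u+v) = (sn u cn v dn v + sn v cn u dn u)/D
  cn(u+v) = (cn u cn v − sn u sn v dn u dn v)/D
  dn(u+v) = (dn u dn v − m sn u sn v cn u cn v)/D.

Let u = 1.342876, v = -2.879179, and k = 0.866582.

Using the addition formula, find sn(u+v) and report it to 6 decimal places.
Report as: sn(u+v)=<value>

sn(u+v)=-0.947552

sn u = 0.9045982814236054, cn u = 0.4262651161489286, dn u = 0.6208762564286262
sn v = -0.9275575979624083, cn v = -0.3736802141700941, dn v = 0.5948932465125864
m = k² = 0.750964362724
D = 1 − m·sn²u·sn²v = 0.4712959721463241
sn(u+v) = (sn u·cn v·dn v + sn v·cn u·dn u)/D = -0.4465774857166052/0.4712959721463241 = -0.9475520948818028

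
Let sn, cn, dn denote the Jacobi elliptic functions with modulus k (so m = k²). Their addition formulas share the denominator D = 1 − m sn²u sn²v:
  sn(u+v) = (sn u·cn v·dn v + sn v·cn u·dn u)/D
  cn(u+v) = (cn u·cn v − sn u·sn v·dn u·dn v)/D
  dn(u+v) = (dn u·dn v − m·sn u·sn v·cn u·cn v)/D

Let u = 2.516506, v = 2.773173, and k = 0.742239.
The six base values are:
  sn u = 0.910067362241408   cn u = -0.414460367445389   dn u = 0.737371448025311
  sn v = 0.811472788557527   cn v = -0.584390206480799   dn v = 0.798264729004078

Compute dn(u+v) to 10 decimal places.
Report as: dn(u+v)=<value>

dn(u+v)=0.7005656733

m = k² = 0.550918733121
D = 1 − m·sn²u·sn²v = 0.6995428514810269
dn(u+v) = (dn u·dn v − m·sn u·sn v·cn u·cn v)/D = 0.4900757087273297/0.6995428514810269 = 0.700565673267582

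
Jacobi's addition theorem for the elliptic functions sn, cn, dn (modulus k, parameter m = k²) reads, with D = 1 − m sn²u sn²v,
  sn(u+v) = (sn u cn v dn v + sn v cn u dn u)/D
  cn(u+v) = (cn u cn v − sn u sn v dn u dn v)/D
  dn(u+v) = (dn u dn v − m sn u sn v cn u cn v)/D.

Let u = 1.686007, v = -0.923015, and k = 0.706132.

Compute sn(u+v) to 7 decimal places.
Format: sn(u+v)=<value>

sn(u+v)=0.6671747

sn u = 0.992992614814859, cn u = 0.1181764228733849, dn u = 0.7129804997015755
sn v = -0.7632810395454618, cn v = 0.6460666023487046, dn v = 0.842320374581469
m = k² = 0.498622401424
D = 1 − m·sn²u·sn²v = 0.7135605892122104
sn(u+v) = (sn u·cn v·dn v + sn v·cn u·dn u)/D = 0.4760695373105487/0.7135605892122104 = 0.6671746513300881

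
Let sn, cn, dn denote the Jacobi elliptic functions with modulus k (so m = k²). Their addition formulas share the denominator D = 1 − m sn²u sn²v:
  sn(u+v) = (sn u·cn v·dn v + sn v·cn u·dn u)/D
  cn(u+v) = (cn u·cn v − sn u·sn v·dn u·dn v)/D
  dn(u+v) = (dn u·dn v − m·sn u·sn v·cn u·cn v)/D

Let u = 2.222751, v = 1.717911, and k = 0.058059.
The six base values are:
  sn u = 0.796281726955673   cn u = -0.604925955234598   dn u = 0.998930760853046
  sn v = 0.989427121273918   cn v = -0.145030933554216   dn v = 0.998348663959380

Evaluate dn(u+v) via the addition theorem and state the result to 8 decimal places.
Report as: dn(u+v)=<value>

m = k² = 0.003370847481
D = 1 − m·sn²u·sn²v = 0.9979076216227752
dn(u+v) = (dn u·dn v − m·sn u·sn v·cn u·cn v)/D = 0.9970481923078224/0.9979076216227752 = 0.9991387686632203

dn(u+v)=0.99913877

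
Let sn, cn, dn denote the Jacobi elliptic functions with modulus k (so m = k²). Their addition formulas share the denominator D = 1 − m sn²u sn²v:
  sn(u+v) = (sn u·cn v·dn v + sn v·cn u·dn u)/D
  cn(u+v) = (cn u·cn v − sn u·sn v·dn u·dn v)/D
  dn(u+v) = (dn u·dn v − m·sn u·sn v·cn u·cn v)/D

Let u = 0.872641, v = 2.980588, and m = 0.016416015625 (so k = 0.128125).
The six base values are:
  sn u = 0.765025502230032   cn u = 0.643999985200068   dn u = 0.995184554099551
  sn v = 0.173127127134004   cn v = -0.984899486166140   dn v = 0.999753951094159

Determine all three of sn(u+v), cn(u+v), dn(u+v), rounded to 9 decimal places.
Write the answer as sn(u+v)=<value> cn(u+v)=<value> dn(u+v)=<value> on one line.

sn(u+v)=-0.642515885 cn(u+v)=-0.766272365 dn(u+v)=0.996605755

m = k² = 0.016416015625
D = 1 − m·sn²u·sn²v = 0.9997120282888849
sn(u+v) = (sn u·cn v·dn v + sn v·cn u·dn u)/D = -0.6423308581622381/0.9997120282888849 = -0.6425158845609338
cn(u+v) = (cn u·cn v − sn u·sn v·dn u·dn v)/D = -0.7660517007082739/0.9997120282888849 = -0.7662723654725393
dn(u+v) = (dn u·dn v − m·sn u·sn v·cn u·cn v)/D = 0.9963187608199369/0.9997120282888849 = 0.9966057550845357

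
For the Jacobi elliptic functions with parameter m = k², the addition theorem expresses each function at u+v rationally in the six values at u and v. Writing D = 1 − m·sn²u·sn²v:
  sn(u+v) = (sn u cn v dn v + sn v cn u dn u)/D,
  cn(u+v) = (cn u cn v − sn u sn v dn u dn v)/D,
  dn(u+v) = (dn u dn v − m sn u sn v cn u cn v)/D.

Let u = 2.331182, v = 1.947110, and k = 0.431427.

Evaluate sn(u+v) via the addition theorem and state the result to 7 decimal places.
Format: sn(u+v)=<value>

sn u = 0.8137466438779175, cn u = -0.5812197515375968, dn u = 0.9363483640718803
sn v = 0.9647489173982946, cn v = -0.2631720471076261, dn v = 0.9092645202632665
m = k² = 0.186129256329
D = 1 − m·sn²u·sn²v = 0.8852846161140313
sn(u+v) = (sn u·cn v·dn v + sn v·cn u·dn u)/D = -0.7197635524288844/0.8852846161140313 = -0.813030678866076

sn(u+v)=-0.8130307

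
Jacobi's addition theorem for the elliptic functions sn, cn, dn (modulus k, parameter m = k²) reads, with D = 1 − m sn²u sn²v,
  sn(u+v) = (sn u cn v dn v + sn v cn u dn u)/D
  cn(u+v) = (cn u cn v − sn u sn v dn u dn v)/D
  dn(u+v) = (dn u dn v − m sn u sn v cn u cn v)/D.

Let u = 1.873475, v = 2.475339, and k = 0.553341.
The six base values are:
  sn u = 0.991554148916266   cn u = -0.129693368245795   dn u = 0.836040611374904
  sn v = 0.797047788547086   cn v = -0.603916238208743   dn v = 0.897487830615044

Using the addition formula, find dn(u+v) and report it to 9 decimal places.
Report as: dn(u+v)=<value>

m = k² = 0.306186262281
D = 1 − m·sn²u·sn²v = 0.8087562303168956
dn(u+v) = (dn u·dn v − m·sn u·sn v·cn u·cn v)/D = 0.7313831431453993/0.8087562303168956 = 0.9043307683191768

dn(u+v)=0.904330768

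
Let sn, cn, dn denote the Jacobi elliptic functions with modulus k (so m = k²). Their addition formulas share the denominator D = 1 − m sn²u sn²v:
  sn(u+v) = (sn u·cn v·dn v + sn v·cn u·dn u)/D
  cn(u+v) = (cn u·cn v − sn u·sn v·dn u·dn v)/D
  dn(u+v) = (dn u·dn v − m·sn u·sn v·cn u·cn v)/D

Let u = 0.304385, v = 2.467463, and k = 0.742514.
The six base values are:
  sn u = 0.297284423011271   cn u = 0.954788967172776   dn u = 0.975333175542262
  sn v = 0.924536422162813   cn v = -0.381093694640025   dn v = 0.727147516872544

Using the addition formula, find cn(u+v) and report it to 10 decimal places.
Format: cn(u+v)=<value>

m = k² = 0.551327040196
D = 1 − m·sn²u·sn²v = 0.958351280768126
cn(u+v) = (cn u·cn v − sn u·sn v·dn u·dn v)/D = -0.5587909213552937/0.958351280768126 = -0.5830752591131495

cn(u+v)=-0.5830752591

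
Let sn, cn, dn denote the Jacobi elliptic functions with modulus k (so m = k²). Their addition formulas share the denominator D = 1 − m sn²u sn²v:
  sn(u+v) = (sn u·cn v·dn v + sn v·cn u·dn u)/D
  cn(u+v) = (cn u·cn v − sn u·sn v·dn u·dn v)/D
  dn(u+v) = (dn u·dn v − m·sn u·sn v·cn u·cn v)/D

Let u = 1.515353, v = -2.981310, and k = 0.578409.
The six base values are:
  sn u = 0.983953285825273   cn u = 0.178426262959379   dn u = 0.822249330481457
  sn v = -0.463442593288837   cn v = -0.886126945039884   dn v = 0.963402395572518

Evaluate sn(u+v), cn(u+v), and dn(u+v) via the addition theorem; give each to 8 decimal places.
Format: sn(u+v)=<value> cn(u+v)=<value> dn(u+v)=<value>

m = k² = 0.334556971281
D = 1 − m·sn²u·sn²v = 0.9304317728787473
sn(u+v) = (sn u·cn v·dn v + sn v·cn u·dn u)/D = -0.9079898612377143/0.9304317728787473 = -0.9758801104012196
cn(u+v) = (cn u·cn v − sn u·sn v·dn u·dn v)/D = 0.2031199051590095/0.9304317728787473 = 0.2183071462946266
dn(u+v) = (dn u·dn v − m·sn u·sn v·cn u·cn v)/D = 0.7680359789997227/0.9304317728787473 = 0.8254618999342923

sn(u+v)=-0.97588011 cn(u+v)=0.21830715 dn(u+v)=0.82546190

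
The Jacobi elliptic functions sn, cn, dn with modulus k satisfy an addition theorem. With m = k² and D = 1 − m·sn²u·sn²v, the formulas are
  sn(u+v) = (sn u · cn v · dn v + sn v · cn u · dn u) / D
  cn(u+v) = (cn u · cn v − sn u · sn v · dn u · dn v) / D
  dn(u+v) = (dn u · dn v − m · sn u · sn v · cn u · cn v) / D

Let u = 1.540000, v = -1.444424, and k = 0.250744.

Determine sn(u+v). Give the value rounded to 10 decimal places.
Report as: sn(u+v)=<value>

sn u = 0.998509811706795, cn u = 0.05457248322424714, dn u = 0.968150138528033
sn v = -0.9891920926159251, cn v = 0.1466253862948944, dn v = 0.9687513322509852
m = k² = 0.062872553536
D = 1 − m·sn²u·sn²v = 0.9386623624406623
sn(u+v) = (sn u·cn v·dn v + sn v·cn u·dn u)/D = 0.08956853834294132/0.9386623624406623 = 0.0954214656162944

sn(u+v)=0.0954214656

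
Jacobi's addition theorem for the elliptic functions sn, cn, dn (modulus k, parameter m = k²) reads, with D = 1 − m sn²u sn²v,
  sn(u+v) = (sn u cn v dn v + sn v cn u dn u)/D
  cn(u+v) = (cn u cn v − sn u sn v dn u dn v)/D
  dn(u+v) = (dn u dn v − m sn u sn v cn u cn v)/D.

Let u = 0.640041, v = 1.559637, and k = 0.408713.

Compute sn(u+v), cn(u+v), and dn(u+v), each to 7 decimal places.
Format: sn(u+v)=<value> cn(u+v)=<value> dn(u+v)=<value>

sn u = 0.5918338054471497, cn u = 0.8060600143475332, dn u = 0.970303635774158
sn v = 0.9970795723673613, cn v = 0.07636966916073336, dn v = 0.9131965573011045
m = k² = 0.167046316369
D = 1 − m·sn²u·sn²v = 0.9418303999954849
sn(u+v) = (sn u·cn v·dn v + sn v·cn u·dn u)/D = 0.8211136257914014/0.9418303999954849 = 0.8718274816732798
cn(u+v) = (cn u·cn v − sn u·sn v·dn u·dn v)/D = -0.4613208383493569/0.9418303999954849 = -0.4898130686284585
dn(u+v) = (dn u·dn v − m·sn u·sn v·cn u·cn v)/D = 0.8800098111061604/0.9418303999954849 = 0.9343612301220891

sn(u+v)=0.8718275 cn(u+v)=-0.4898131 dn(u+v)=0.9343612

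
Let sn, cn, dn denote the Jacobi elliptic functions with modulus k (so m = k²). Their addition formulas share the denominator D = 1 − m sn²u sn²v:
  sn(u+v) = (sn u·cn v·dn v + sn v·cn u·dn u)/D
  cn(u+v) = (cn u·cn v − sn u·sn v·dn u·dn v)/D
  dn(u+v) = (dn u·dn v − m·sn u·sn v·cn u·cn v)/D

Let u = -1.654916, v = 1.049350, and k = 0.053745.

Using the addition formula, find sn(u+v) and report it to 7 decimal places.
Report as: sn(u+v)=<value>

sn(u+v)=-0.5691459

sn u = -0.996568755796152, cn u = -0.08276904597075828, dn u = 0.9985646015339381
sn v = 0.8668774452529504, cn v = 0.4985213083828192, dn v = 0.9989140810446877
m = k² = 0.002888525025
D = 1 − m·sn²u·sn²v = 0.9978442118733417
sn(u+v) = (sn u·cn v·dn v + sn v·cn u·dn u)/D = -0.5679188921999483/0.9978442118733417 = -0.5691458500658571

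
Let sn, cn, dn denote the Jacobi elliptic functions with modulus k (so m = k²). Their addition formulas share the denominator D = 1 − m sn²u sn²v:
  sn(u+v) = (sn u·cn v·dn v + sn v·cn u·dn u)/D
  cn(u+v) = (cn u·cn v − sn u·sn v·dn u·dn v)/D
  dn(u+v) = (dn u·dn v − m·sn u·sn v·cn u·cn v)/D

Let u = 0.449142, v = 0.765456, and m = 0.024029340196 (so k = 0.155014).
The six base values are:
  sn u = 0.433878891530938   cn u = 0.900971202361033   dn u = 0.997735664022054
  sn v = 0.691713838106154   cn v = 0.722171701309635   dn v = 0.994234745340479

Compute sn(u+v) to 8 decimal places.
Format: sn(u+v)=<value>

sn(u+v)=0.93535614

m = k² = 0.024029340196
D = 1 − m·sn²u·sn²v = 0.9978356284430531
sn(u+v) = (sn u·cn v·dn v + sn v·cn u·dn u)/D = 0.9333316828240078/0.9978356284430531 = 0.9353561410513149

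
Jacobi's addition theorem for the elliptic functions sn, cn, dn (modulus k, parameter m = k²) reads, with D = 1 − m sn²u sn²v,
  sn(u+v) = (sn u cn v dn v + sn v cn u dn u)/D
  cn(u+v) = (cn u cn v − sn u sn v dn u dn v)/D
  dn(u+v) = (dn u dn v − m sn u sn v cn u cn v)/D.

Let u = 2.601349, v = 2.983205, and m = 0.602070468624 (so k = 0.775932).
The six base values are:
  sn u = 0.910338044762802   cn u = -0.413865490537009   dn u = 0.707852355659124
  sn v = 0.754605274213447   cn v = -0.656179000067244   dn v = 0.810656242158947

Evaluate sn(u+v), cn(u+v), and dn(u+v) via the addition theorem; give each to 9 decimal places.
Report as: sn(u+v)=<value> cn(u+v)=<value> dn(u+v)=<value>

m = k² = 0.602070468624
D = 1 − m·sn²u·sn²v = 0.7158861635353382
sn(u+v) = (sn u·cn v·dn v + sn v·cn u·dn u)/D = -0.7053071041683545/0.7158861635353382 = -0.985222427941979
cn(u+v) = (cn u·cn v − sn u·sn v·dn u·dn v)/D = -0.1226168338809762/0.7158861635353382 = -0.1712797929707765
dn(u+v) = (dn u·dn v − m·sn u·sn v·cn u·cn v)/D = 0.4615064040900852/0.7158861635353382 = 0.6446645117583753

sn(u+v)=-0.985222428 cn(u+v)=-0.171279793 dn(u+v)=0.644664512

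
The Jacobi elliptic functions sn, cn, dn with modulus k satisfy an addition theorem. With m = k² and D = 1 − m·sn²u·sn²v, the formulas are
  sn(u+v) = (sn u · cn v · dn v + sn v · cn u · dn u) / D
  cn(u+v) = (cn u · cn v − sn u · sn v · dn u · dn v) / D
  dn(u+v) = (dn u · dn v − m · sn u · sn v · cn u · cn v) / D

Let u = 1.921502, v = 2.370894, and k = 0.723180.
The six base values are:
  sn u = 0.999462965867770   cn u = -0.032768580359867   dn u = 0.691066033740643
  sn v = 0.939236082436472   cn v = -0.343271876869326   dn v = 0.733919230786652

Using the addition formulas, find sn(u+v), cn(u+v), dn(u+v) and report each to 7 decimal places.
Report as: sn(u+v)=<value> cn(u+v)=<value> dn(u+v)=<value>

m = k² = 0.5229893124
D = 1 − m·sn²u·sn²v = 0.5391328391458827
sn(u+v) = (sn u·cn v·dn v + sn v·cn u·dn u)/D = -0.2730677733384515/0.5391328391458827 = -0.5064944175373496
cn(u+v) = (cn u·cn v − sn u·sn v·dn u·dn v)/D = -0.4648636460398687/0.5391328391458827 = -0.8622432400451168
dn(u+v) = (dn u·dn v − m·sn u·sn v·cn u·cn v)/D = 0.501664222918017/0.5391328391458827 = 0.9305020701628469

sn(u+v)=-0.5064944 cn(u+v)=-0.8622432 dn(u+v)=0.9305021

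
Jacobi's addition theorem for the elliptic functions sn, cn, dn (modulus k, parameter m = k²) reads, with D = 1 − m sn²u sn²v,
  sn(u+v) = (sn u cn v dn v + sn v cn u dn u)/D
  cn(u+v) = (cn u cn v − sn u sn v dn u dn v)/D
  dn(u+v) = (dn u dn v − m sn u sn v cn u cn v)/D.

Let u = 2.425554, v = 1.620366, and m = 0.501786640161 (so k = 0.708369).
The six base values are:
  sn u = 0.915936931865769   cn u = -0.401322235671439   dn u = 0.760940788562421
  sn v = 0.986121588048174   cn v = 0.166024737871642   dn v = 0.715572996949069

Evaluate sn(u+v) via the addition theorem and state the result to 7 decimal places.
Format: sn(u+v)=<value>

m = k² = 0.501786640161
D = 1 − m·sn²u·sn²v = 0.5906345663325824
sn(u+v) = (sn u·cn v·dn v + sn v·cn u·dn u)/D = -0.1923283451601815/0.5906345663325824 = -0.3256300191748051

sn(u+v)=-0.3256300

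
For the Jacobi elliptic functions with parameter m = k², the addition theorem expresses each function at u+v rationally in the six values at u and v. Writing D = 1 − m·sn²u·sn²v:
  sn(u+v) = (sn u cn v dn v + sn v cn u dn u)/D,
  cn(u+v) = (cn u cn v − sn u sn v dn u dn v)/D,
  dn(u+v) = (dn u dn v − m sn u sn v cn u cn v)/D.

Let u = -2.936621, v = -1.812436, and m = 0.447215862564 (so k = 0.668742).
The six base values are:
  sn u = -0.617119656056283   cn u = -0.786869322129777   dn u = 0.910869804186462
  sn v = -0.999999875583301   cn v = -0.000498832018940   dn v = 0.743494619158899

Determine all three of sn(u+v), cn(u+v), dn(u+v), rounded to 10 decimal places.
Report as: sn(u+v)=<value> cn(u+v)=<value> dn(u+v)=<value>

sn(u+v)=0.8641415634 cn(u+v)=-0.5032488036 dn(u+v)=0.8161162539

m = k² = 0.447215862564
D = 1 − m·sn²u·sn²v = 0.82968384255904
sn(u+v) = (sn u·cn v·dn v + sn v·cn u·dn u)/D = 0.7169642928675681/0.82968384255904 = 0.8641415634372188
cn(u+v) = (cn u·cn v − sn u·sn v·dn u·dn v)/D = -0.4175374011468217/0.82968384255904 = -0.5032488036153481
dn(u+v) = (dn u·dn v − m·sn u·sn v·cn u·cn v)/D = 0.6771184694846073/0.82968384255904 = 0.816116253868622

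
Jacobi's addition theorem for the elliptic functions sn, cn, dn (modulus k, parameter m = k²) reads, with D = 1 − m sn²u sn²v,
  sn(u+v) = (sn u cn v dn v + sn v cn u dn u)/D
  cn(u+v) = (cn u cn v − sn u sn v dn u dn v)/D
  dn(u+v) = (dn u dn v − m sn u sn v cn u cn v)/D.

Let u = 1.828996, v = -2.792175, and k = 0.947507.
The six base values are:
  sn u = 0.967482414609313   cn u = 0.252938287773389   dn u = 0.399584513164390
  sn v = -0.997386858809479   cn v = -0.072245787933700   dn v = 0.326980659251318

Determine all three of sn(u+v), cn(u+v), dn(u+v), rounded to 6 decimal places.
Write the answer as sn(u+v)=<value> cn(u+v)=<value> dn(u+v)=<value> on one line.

sn(u+v)=-0.753782 cn(u+v)=0.657124 dn(u+v)=0.699927

m = k² = 0.897769515049
D = 1 − m·sn²u·sn²v = 0.1640538584055865
sn(u+v) = (sn u·cn v·dn v + sn v·cn u·dn u)/D = -0.1236609250668273/0.1640538584055865 = -0.753782485024542
cn(u+v) = (cn u·cn v − sn u·sn v·dn u·dn v)/D = 0.1078037293852895/0.1640538584055865 = 0.6571240105719971
dn(u+v) = (dn u·dn v − m·sn u·sn v·cn u·cn v)/D = 0.1148257599081482/0.1640538584055865 = 0.6999272130757644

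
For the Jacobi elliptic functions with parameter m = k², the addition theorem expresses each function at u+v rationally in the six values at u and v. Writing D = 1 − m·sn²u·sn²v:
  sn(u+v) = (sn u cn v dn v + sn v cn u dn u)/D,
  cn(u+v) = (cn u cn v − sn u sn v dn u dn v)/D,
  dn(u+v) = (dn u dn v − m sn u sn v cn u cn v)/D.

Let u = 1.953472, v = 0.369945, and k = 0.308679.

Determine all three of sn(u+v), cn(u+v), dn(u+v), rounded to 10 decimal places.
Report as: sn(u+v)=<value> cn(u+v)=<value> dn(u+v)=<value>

sn(u+v)=0.7755344235 cn(u+v)=-0.6313052811 dn(u+v)=0.9709231988

sn u = 0.9470256814391009, cn u = -0.3211578407805212, dn u = 0.9563184406684823
sn v = 0.3608350790562452, cn v = 0.9326296401693833, dn v = 0.9937776426297653
m = k² = 0.095282725041
D = 1 − m·sn²u·sn²v = 0.9888735867842659
sn(u+v) = (sn u·cn v·dn v + sn v·cn u·dn u)/D = 0.7669055070586421/0.9888735867842659 = 0.7755344235177265
cn(u+v) = (cn u·cn v − sn u·sn v·dn u·dn v)/D = -0.6242811176727245/0.9888735867842659 = -0.6313052810954679
dn(u+v) = (dn u·dn v − m·sn u·sn v·cn u·cn v)/D = 0.9601203061049775/0.9888735867842659 = 0.9709231988157438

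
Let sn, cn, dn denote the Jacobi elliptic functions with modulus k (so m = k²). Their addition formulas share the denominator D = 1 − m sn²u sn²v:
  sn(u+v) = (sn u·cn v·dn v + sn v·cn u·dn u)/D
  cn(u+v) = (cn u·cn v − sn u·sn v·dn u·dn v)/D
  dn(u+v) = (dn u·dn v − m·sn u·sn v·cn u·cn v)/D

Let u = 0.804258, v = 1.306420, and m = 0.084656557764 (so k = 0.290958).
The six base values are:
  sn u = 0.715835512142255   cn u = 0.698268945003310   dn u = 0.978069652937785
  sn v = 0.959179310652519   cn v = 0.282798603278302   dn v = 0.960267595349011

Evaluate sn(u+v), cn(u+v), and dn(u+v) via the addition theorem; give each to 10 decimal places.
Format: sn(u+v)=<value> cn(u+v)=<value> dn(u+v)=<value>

sn(u+v)=0.8847829996 cn(u+v)=-0.4660032656 dn(u+v)=0.9662956997

m = k² = 0.084656557764
D = 1 − m·sn²u·sn²v = 0.9600895439938504
sn(u+v) = (sn u·cn v·dn v + sn v·cn u·dn u)/D = 0.8494709066357417/0.9600895439938504 = 0.8847829996169428
cn(u+v) = (cn u·cn v − sn u·sn v·dn u·dn v)/D = -0.4474048628097045/0.9600895439938504 = -0.4660032656418246
dn(u+v) = (dn u·dn v − m·sn u·sn v·cn u·cn v)/D = 0.9277303977353077/0.9600895439938504 = 0.9662956997490748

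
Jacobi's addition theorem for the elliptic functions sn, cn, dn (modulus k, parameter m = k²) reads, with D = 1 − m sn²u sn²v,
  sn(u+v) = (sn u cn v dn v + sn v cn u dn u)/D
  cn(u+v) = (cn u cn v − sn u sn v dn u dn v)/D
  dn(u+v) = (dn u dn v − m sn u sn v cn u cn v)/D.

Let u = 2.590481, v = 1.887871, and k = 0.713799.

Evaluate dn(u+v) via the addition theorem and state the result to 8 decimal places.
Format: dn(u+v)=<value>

dn(u+v)=0.88181915

sn u = 0.8617548794435369, cn u = -0.5073248739764838, dn u = 0.7884336795753993
sn v = 0.999838567961541, cn v = -0.01796769369214909, dn v = 0.7004680410111592
m = k² = 0.509509012401
D = 1 − m·sn²u·sn²v = 0.6217498200623024
dn(u+v) = (dn u·dn v − m·sn u·sn v·cn u·cn v)/D = 0.5482708998738661/0.6217498200623024 = 0.8818191532712091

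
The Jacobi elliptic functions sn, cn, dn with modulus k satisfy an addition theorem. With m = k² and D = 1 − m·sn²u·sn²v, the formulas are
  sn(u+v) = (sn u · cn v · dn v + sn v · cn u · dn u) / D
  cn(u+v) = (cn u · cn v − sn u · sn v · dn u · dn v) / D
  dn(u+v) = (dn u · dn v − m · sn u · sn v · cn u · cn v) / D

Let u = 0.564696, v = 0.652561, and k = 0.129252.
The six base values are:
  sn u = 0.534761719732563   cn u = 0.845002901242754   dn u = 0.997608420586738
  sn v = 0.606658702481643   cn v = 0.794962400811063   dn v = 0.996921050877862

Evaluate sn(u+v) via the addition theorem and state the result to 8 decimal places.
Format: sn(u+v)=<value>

m = k² = 0.016706079504
D = 1 − m·sn²u·sn²v = 0.9982417362182792
sn(u+v) = (sn u·cn v·dn v + sn v·cn u·dn u)/D = 0.935208923926257/0.9982417362182792 = 0.9368561641884315

sn(u+v)=0.93685616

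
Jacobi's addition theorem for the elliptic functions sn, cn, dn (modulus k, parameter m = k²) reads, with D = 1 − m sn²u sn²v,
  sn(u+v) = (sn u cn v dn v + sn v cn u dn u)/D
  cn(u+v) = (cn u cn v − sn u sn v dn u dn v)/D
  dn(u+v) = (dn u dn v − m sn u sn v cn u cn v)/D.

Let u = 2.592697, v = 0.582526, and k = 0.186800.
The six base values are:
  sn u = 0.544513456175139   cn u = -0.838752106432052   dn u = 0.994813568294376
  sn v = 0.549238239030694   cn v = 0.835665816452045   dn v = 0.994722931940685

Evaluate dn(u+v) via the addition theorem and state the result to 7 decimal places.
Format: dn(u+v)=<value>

dn(u+v)=0.9999994

m = k² = 0.03489424
D = 1 − m·sn²u·sn²v = 0.9968790090513838
dn(u+v) = (dn u·dn v − m·sn u·sn v·cn u·cn v)/D = 0.9968784492792159/0.9968790090513838 = 0.9999994384753187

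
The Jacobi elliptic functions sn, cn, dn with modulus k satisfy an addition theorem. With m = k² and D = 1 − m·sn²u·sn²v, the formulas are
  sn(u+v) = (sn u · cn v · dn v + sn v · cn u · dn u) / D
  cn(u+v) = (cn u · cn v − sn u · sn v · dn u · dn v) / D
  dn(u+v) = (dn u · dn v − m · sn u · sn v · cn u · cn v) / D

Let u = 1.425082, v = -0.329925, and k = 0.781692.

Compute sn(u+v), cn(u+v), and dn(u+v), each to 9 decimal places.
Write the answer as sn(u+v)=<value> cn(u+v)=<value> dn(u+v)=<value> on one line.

sn(u+v)=0.836421890 cn(u+v)=0.548086145 dn(u+v)=0.756646407

sn u = 0.9413018424607405, cn u = 0.3375660548396642, dn u = 0.6771900846750506
sn v = -0.3205947065135661, cn v = 0.9472164663663108, dn v = 0.968089083564783
m = k² = 0.611042382864
D = 1 − m·sn²u·sn²v = 0.9443529883788468
sn(u+v) = (sn u·cn v·dn v + sn v·cn u·dn u)/D = 0.7898775109827748/0.9443529883788468 = 0.8364218895931519
cn(u+v) = (cn u·cn v − sn u·sn v·dn u·dn v)/D = 0.5175867891510705/0.9443529883788468 = 0.548086145244907
dn(u+v) = (dn u·dn v − m·sn u·sn v·cn u·cn v)/D = 0.714541295515341/0.9443529883788468 = 0.7566464069139876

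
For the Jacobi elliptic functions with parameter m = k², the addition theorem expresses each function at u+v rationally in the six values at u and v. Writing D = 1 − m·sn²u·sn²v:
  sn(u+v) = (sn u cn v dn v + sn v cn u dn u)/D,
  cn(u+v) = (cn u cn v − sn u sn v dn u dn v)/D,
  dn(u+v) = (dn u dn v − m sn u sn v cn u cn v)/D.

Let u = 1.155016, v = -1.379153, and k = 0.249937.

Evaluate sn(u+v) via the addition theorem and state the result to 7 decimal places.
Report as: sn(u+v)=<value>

sn(u+v)=-0.2221519

sn u = 0.9097790021684161, cn u = 0.4150929621343166, dn u = 0.973804371856812
sn v = -0.9779707091309951, cn v = 0.20874216651606, dn v = 0.9696666718003437
m = k² = 0.062468503969
D = 1 − m·sn²u·sn²v = 0.9505479136906909
sn(u+v) = (sn u·cn v·dn v + sn v·cn u·dn u)/D = -0.2111660151505475/0.9505479136906909 = -0.2221518895672008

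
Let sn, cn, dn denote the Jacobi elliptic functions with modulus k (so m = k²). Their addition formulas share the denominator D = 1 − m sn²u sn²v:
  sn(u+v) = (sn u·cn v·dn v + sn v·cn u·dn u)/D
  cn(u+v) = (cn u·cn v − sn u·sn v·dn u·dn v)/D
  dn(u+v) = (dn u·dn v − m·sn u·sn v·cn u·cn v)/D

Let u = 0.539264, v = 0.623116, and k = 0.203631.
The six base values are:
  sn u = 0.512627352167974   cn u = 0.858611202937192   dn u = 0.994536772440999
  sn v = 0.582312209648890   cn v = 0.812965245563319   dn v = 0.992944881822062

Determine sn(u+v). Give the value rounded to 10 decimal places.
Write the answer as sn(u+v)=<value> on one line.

sn(u+v)=0.9144350462

m = k² = 0.041465584161
D = 1 − m·sn²u·sn²v = 0.9963050962421568
sn(u+v) = (sn u·cn v·dn v + sn v·cn u·dn u)/D = 0.9110562967478284/0.9963050962421568 = 0.914435046236471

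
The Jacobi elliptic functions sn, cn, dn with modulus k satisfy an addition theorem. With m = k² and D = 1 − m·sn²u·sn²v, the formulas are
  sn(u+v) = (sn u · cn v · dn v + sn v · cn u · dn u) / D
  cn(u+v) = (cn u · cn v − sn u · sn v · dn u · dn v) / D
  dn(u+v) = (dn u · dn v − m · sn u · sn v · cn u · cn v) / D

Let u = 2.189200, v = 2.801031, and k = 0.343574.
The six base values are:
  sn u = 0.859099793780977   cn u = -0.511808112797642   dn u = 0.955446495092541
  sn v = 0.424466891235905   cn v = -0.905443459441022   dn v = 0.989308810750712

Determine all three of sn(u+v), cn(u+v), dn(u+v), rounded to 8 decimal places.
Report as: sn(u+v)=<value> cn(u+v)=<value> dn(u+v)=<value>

sn(u+v)=-0.99269887 cn(u+v)=0.12061904 dn(u+v)=0.94003953

m = k² = 0.118043093476
D = 1 − m·sn²u·sn²v = 0.9843030435640696
sn(u+v) = (sn u·cn v·dn v + sn v·cn u·dn u)/D = -0.9771165192841915/0.9843030435640696 = -0.9926988702037775
cn(u+v) = (cn u·cn v − sn u·sn v·dn u·dn v)/D = 0.1187256893491753/0.9843030435640696 = 0.120619041183984
dn(u+v) = (dn u·dn v − m·sn u·sn v·cn u·cn v)/D = 0.9252837662568368/0.9843030435640696 = 0.9400395257404372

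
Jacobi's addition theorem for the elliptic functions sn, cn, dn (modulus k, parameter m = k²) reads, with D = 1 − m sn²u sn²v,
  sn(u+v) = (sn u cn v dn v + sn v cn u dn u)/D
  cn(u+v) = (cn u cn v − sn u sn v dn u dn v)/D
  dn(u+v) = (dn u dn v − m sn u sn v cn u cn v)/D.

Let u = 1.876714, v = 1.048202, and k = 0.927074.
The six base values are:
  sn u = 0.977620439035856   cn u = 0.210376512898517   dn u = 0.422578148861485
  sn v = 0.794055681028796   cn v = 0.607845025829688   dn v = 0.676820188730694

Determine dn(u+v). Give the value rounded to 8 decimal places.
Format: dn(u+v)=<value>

m = k² = 0.859466201476
D = 1 − m·sn²u·sn²v = 0.4820697670179941
dn(u+v) = (dn u·dn v − m·sn u·sn v·cn u·cn v)/D = 0.2006915235043633/0.4820697670179941 = 0.4163121963565746

dn(u+v)=0.41631220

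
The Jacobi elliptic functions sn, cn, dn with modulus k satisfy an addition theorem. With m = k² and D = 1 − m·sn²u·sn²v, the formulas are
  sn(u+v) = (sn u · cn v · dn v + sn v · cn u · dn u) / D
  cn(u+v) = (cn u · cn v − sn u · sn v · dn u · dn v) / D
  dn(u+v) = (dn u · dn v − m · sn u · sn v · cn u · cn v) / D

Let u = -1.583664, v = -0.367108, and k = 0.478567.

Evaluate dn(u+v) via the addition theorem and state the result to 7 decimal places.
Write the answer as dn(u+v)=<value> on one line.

dn(u+v)=0.8855831

sn u = -0.9968146521176142, cn u = 0.07975305212742533, dn u = 0.8788801738894735
sn v = -0.3572036212335807, cn v = 0.9340265376195778, dn v = 0.9852804225709839
m = k² = 0.229026373489
D = 1 − m·sn²u·sn²v = 0.9709633821836541
dn(u+v) = (dn u·dn v − m·sn u·sn v·cn u·cn v)/D = 0.8598687647139392/0.9709633821836541 = 0.8855831028149918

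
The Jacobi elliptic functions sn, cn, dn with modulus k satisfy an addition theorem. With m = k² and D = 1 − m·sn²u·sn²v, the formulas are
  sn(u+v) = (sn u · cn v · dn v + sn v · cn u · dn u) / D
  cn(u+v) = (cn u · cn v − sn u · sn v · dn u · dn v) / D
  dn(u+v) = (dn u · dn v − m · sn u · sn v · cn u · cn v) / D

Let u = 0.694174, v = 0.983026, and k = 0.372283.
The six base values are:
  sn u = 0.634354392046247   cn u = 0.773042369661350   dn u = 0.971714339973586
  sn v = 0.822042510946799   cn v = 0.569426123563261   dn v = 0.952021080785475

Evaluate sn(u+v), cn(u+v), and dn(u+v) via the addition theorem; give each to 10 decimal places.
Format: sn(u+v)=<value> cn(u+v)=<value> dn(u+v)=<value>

m = k² = 0.138594632089
D = 1 − m·sn²u·sn²v = 0.9623123666241542
sn(u+v) = (sn u·cn v·dn v + sn v·cn u·dn u)/D = 0.9613860128459842/0.9623123666241542 = 0.9990373668568557
cn(u+v) = (cn u·cn v − sn u·sn v·dn u·dn v)/D = -0.04221404105130982/0.9623123666241542 = -0.04386729560527113
dn(u+v) = (dn u·dn v − m·sn u·sn v·cn u·cn v)/D = 0.8932788990087062/0.9623123666241542 = 0.9282629320689068

sn(u+v)=0.9990373669 cn(u+v)=-0.0438672956 dn(u+v)=0.9282629321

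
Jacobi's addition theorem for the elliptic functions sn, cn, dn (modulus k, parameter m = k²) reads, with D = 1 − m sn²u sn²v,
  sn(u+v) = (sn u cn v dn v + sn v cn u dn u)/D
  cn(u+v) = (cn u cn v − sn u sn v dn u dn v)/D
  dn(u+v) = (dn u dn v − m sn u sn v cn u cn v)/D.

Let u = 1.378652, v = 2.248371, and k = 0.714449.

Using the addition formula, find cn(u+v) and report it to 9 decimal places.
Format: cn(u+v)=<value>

cn(u+v)=-0.995110000

sn u = 0.9408884464522458, cn u = 0.3387165944158617, dn u = 0.7403543481229122
sn v = 0.9629678881147993, cn v = -0.2696161094217541, dn v = 0.7257187967976866
m = k² = 0.510437373601
D = 1 − m·sn²u·sn²v = 0.5809726727063145
cn(u+v) = (cn u·cn v − sn u·sn v·dn u·dn v)/D = -0.5781317163912335/0.5809726727063145 = -0.995110000093727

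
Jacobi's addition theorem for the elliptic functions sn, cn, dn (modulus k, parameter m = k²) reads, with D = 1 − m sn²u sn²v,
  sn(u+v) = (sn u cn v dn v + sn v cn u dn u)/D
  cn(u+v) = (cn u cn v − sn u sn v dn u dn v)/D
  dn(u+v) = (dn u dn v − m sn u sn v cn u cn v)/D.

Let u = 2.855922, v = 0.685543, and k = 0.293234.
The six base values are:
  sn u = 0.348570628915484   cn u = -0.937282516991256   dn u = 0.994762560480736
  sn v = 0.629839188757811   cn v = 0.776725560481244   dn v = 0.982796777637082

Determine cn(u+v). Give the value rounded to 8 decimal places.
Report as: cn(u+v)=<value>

cn(u+v)=-0.94657085

m = k² = 0.085986178756
D = 1 − m·sn²u·sn²v = 0.9958555243977141
cn(u+v) = (cn u·cn v − sn u·sn v·dn u·dn v)/D = -0.9426478113745185/0.9958555243977141 = -0.9465708511730401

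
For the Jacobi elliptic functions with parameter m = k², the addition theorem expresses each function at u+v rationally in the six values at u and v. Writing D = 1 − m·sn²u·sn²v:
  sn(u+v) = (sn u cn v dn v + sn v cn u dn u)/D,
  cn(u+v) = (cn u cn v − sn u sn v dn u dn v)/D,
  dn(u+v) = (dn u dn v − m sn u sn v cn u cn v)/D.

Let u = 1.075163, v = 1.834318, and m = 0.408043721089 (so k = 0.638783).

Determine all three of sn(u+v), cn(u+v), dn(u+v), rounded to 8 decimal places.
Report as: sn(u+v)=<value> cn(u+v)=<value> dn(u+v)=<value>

sn(u+v)=0.59657535 cn(u+v)=-0.80255707 dn(u+v)=0.92454116

sn u = 0.8460101060961919, cn u = 0.5331668597944832, dn u = 0.8413974106958972
sn v = 0.999224580238553, cn v = -0.03937306499483607, dn v = 0.7697979240644366
m = k² = 0.408043721089
D = 1 − m·sn²u·sn²v = 0.708402350421692
sn(u+v) = (sn u·cn v·dn v + sn v·cn u·dn u)/D = 0.4226153807144415/0.708402350421692 = 0.5965753508057538
cn(u+v) = (cn u·cn v − sn u·sn v·dn u·dn v)/D = -0.5685333148255829/0.708402350421692 = -0.802557070127098
dn(u+v) = (dn u·dn v − m·sn u·sn v·cn u·cn v)/D = 0.6549471331683146/0.708402350421692 = 0.9245411633352755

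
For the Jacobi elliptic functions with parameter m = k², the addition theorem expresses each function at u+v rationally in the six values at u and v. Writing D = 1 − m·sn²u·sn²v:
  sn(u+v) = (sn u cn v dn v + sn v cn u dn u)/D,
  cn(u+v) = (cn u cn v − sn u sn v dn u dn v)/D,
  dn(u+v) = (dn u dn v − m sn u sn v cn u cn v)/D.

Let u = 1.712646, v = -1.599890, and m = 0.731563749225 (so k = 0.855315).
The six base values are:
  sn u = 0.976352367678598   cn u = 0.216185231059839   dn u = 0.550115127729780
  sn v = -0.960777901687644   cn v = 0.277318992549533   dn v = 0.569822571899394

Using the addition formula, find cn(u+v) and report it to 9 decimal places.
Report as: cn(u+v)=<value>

m = k² = 0.731563749225
D = 1 − m·sn²u·sn²v = 0.3562587253266524
cn(u+v) = (cn u·cn v − sn u·sn v·dn u·dn v)/D = 0.3540033822641257/0.3562587253266524 = 0.9936693675068342

cn(u+v)=0.993669368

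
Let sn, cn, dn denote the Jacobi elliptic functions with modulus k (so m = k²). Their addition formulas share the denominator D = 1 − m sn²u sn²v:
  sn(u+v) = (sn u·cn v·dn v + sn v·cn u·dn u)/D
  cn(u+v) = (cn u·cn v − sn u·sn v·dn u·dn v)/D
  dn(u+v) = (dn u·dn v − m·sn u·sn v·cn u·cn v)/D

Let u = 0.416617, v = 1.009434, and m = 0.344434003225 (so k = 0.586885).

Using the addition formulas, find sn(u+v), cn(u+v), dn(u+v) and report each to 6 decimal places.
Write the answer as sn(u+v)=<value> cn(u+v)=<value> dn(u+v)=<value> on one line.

sn(u+v)=0.967334 cn(u+v)=0.253506 dn(u+v)=0.823226

sn u = 0.4010088697354025, cn u = 0.9160741707927012, dn u = 0.9719116305917245
sn v = 0.8200741135228474, cn v = 0.5722573270214336, dn v = 0.8765618687252574
m = k² = 0.344434003225
D = 1 − m·sn²u·sn²v = 0.9627505226902177
sn(u+v) = (sn u·cn v·dn v + sn v·cn u·dn u)/D = 0.931301011116361/0.9627505226902177 = 0.9673336852770776
cn(u+v) = (cn u·cn v − sn u·sn v·dn u·dn v)/D = 0.2440635073785735/0.9627505226902177 = 0.253506491688611
dn(u+v) = (dn u·dn v − m·sn u·sn v·cn u·cn v)/D = 0.792561371354278/0.9627505226902177 = 0.8232261138011336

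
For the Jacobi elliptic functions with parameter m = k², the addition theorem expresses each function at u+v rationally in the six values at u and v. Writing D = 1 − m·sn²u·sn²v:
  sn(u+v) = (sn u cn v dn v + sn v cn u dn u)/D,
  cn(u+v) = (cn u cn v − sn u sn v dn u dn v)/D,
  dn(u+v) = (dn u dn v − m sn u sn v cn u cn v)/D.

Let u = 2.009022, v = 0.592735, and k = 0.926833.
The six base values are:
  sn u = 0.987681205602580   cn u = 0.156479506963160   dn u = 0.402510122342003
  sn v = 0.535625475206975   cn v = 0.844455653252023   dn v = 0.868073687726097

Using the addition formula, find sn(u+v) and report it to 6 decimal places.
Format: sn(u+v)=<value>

m = k² = 0.859019409889
D = 1 − m·sn²u·sn²v = 0.7595864144369904
sn(u+v) = (sn u·cn v·dn v + sn v·cn u·dn u)/D = 0.7577555926299726/0.7595864144369904 = 0.9975897122799717

sn(u+v)=0.997590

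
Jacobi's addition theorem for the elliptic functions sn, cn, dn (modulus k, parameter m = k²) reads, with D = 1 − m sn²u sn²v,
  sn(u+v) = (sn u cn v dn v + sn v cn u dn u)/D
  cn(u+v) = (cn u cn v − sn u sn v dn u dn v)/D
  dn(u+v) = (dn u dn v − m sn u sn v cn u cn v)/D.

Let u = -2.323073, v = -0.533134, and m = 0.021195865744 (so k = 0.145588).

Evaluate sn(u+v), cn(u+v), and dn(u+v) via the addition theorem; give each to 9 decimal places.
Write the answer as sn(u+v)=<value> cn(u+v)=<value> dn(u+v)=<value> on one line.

sn u = -0.7403417388989522, cn u = -0.6722306967433693, dn u = 0.9941742408323202
sn v = -0.5077994136434229, cn v = 0.8614753365612947, dn v = 0.9972634701406319
m = k² = 0.021195865744
D = 1 − m·sn²u·sn²v = 0.9970042882732888
sn(u+v) = (sn u·cn v·dn v + sn v·cn u·dn u)/D = -0.2966711457673581/0.9970042882732888 = -0.2975625574100215
cn(u+v) = (cn u·cn v − sn u·sn v·dn u·dn v)/D = -0.9518423094737963/0.9970042882732888 = -0.954702322416578
dn(u+v) = (dn u·dn v − m·sn u·sn v·cn u·cn v)/D = 0.9960682822024217/0.9970042882732888 = 0.9990611814995418

sn(u+v)=-0.297562557 cn(u+v)=-0.954702322 dn(u+v)=0.999061181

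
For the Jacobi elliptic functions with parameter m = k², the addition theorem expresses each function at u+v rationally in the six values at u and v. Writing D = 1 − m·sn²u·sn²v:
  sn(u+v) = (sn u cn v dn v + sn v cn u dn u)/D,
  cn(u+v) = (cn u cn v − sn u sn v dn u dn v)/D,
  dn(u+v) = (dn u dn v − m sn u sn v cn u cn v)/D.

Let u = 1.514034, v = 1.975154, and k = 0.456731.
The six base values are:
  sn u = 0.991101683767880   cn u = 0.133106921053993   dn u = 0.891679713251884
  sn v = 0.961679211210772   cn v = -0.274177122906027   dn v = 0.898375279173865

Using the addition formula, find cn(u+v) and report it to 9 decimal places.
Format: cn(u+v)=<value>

m = k² = 0.208603206361
D = 1 − m·sn²u·sn²v = 0.8104962260689315
cn(u+v) = (cn u·cn v − sn u·sn v·dn u·dn v)/D = -0.8000055603935505/0.8104962260689315 = -0.9870564904092611

cn(u+v)=-0.987056490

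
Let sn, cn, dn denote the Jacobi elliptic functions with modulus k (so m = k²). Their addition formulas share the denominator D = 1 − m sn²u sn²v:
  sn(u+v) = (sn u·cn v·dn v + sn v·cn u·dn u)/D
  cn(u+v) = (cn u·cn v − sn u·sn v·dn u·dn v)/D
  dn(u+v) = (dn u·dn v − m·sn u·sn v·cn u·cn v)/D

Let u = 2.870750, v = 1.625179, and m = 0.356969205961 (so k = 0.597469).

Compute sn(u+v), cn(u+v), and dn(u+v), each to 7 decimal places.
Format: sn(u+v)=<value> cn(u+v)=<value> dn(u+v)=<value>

sn(u+v)=-0.8134790 cn(u+v)=-0.5815943 dn(u+v)=0.8739430

sn u = 0.5756289212451602, cn u = -0.8177110400539625, dn u = 0.9389987932568036
sn v = 0.9950815458289188, cn v = 0.09905915985273326, dn v = 0.8040731508318231
m = k² = 0.356969205961
D = 1 − m·sn²u·sn²v = 0.8828793943477951
sn(u+v) = (sn u·cn v·dn v + sn v·cn u·dn u)/D = -0.7182038344654502/0.8828793943477951 = -0.8134789859899326
cn(u+v) = (cn u·cn v − sn u·sn v·dn u·dn v)/D = -0.5134776305965565/0.8828793943477951 = -0.5815943082190463
dn(u+v) = (dn u·dn v − m·sn u·sn v·cn u·cn v)/D = 0.7715862427919427/0.8828793943477951 = 0.8739429731078191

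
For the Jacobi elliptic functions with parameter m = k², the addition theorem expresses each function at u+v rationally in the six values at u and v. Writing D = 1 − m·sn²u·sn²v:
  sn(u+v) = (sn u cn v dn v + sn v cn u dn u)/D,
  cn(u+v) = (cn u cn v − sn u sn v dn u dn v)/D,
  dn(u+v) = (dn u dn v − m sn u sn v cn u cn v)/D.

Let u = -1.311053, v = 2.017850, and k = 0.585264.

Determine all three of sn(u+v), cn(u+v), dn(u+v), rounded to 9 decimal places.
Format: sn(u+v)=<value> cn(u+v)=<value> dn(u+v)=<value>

sn u = -0.9390003192252962, cn u = 0.3439162695988542, dn u = 0.8354522236425051
sn v = 0.9744421571208377, cn v = -0.2246385595254935, dn v = 0.8214323853615318
m = k² = 0.342533949696
D = 1 − m·sn²u·sn²v = 0.7132210758386399
sn(u+v) = (sn u·cn v·dn v + sn v·cn u·dn u)/D = 0.4532515873767294/0.7132210758386399 = 0.6354994303046559
cn(u+v) = (cn u·cn v − sn u·sn v·dn u·dn v)/D = 0.5506789459938539/0.7132210758386399 = 0.7721013366666695
dn(u+v) = (dn u·dn v − m·sn u·sn v·cn u·cn v)/D = 0.6620537406410396/0.7132210758386399 = 0.9282588009090515

sn(u+v)=0.635499430 cn(u+v)=0.772101337 dn(u+v)=0.928258801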